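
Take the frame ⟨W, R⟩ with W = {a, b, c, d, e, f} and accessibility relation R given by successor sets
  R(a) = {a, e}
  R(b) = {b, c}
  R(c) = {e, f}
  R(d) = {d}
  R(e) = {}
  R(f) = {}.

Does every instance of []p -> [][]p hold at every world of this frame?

No

Axiom 4 corresponds to the accessibility relation being transitive.
Transitive: no — b R c and c R e, but not b R e.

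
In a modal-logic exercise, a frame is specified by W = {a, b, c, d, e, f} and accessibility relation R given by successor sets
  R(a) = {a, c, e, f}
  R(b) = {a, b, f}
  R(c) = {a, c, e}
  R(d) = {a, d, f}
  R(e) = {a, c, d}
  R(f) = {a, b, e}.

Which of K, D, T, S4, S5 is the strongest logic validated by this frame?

Serial (axiom D): yes — every world has a successor (e.g. a R a).
Reflexive (axiom T): no — e is not related to itself.
Transitive (axiom 4): no — a R e and e R d, but not a R d.
Euclidean (axiom 5): no — a R c and a R f, but not c R f.
So F validates K, D; T would additionally require R to be reflexive. The strongest is D.

D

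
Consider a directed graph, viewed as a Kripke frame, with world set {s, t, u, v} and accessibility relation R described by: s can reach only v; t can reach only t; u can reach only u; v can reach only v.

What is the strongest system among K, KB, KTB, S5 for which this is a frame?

Symmetric (axiom B): no — s R v but not v R s.
Reflexive (axiom T): no — s is not related to itself.
Euclidean (axiom 5): yes — any two successors of a common world are R-related.
So F validates K; KB would additionally require R to be symmetric. The strongest is K.

K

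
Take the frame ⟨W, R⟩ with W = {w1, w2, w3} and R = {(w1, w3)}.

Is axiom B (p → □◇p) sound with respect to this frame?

No

By correspondence theory, B is valid on a frame iff R is symmetric.
Symmetric: no — w1 R w3 but not w3 R w1.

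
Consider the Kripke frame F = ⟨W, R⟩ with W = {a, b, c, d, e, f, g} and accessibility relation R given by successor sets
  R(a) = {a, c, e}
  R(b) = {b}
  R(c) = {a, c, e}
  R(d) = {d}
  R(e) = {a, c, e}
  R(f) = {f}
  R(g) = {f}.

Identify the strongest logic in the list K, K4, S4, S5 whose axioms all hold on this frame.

K4

Transitive (axiom 4): yes — every two-step R-path is closed by a direct edge.
Reflexive (axiom T): no — g is not related to itself.
Euclidean (axiom 5): yes — any two successors of a common world are R-related.
So F validates K, K4; S4 would additionally require R to be reflexive. The strongest is K4.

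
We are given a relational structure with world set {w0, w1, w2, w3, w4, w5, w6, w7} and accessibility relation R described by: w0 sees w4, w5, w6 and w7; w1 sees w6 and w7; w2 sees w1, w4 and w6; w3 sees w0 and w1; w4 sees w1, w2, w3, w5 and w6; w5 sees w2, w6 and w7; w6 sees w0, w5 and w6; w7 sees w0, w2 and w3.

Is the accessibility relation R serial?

Yes

Serial: yes — every world has a successor (e.g. w0 R w4).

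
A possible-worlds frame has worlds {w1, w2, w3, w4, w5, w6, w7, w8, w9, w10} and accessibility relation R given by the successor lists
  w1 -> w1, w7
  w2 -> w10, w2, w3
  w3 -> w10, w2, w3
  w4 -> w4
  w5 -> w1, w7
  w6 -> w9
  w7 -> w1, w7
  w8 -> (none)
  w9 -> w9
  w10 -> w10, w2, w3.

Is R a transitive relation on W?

Transitive: yes — every two-step R-path is closed by a direct edge.

Yes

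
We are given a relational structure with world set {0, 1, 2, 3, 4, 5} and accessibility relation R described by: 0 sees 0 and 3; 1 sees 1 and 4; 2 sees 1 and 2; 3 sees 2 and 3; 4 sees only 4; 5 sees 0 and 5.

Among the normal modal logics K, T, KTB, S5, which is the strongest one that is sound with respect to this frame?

T

Reflexive (axiom T): yes — every world is R-related to itself.
Symmetric (axiom B): no — 0 R 3 but not 3 R 0.
Euclidean (axiom 5): no — 0 R 3 and 0 R 0, but not 3 R 0.
So F validates K, T; KTB would additionally require R to be symmetric. The strongest is T.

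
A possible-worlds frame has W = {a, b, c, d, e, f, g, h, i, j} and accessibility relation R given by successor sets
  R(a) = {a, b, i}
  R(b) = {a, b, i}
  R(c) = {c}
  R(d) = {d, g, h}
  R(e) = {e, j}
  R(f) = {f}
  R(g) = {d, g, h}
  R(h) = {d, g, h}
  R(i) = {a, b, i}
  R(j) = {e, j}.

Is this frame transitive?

Yes

Transitive: yes — every two-step R-path is closed by a direct edge.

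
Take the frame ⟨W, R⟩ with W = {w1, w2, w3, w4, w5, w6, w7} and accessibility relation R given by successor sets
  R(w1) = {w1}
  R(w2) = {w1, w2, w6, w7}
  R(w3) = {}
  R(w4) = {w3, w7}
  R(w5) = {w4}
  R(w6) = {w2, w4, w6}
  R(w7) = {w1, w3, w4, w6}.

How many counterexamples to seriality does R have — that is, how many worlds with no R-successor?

Enumerating: w3.

1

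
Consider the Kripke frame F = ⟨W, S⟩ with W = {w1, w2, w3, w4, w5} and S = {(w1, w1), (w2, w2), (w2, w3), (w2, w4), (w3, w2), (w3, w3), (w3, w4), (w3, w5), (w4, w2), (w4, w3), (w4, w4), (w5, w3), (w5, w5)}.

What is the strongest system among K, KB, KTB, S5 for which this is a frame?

KTB

Symmetric (axiom B): yes — every pair in S has its reverse in S.
Reflexive (axiom T): yes — every world is S-related to itself.
Euclidean (axiom 5): no — w3 S w2 and w3 S w5, but not w2 S w5.
So F validates K, KB, KTB; S5 would additionally require S to be Euclidean. The strongest is KTB.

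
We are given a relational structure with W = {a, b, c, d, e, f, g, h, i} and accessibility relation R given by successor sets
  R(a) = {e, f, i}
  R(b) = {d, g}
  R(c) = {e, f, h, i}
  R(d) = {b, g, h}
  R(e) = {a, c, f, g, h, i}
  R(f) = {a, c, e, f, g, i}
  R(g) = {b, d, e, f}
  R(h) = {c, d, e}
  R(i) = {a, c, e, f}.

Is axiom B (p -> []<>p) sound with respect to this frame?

Yes

By correspondence theory, B is valid on a frame iff R is symmetric.
Symmetric: yes — every pair in R has its reverse in R.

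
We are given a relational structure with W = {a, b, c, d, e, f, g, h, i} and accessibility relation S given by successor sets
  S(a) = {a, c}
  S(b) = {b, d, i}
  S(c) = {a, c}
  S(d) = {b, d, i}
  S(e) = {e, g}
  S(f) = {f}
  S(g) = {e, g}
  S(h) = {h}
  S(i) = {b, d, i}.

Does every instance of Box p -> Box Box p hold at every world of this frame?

By correspondence theory, 4 is valid on a frame iff S is transitive.
Transitive: yes — every two-step S-path is closed by a direct edge.

Yes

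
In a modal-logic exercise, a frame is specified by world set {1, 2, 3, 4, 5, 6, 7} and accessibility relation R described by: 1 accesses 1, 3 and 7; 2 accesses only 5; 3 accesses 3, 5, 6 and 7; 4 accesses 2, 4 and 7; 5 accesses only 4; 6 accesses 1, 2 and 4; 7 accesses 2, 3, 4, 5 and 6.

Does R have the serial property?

Serial: yes — every world has a successor (e.g. 1 R 1).

Yes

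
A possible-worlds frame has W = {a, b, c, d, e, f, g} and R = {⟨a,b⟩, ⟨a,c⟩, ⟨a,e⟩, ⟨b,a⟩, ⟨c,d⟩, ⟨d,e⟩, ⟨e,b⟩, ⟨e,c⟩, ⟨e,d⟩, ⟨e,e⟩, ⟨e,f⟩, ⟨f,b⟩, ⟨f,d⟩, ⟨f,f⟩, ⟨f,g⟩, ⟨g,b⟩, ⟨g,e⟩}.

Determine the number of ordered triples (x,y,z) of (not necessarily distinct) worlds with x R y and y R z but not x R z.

21

Enumerating: (a,b,a), (a,c,d), (a,e,d), (a,e,f), (b,a,b), (b,a,c), (b,a,e), (c,d,e), (d,e,b), (d,e,c), (d,e,d), (d,e,f), … and 9 more.
Total: 21.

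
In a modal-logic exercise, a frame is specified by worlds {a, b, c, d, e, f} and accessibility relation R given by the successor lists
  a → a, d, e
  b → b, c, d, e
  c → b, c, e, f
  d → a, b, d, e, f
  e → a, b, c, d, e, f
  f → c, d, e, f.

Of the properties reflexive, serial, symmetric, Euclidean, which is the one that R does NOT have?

Reflexive: yes — every world is R-related to itself.
Serial: yes — every world has a successor (e.g. a R a).
Symmetric: yes — every pair in R has its reverse in R.
Euclidean: no — b R c and b R d, but not c R d.
Only Euclidean fails.

Euclidean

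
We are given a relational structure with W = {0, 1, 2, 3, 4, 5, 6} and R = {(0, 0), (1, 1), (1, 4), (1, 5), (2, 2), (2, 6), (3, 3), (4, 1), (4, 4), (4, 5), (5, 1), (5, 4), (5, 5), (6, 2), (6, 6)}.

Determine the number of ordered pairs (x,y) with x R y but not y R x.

0

R is symmetric; there are no such tuples.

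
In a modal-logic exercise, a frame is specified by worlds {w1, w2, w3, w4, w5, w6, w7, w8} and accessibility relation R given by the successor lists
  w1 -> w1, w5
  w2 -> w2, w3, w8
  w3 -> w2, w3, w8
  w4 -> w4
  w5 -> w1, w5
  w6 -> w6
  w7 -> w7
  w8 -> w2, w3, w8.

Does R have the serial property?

Serial: yes — every world has a successor (e.g. w1 R w1).

Yes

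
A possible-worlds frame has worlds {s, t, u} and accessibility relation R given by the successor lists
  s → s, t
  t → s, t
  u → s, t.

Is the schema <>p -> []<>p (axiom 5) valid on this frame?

Yes

By correspondence theory, 5 is valid on a frame iff R is Euclidean.
Euclidean: yes — any two successors of a common world are R-related.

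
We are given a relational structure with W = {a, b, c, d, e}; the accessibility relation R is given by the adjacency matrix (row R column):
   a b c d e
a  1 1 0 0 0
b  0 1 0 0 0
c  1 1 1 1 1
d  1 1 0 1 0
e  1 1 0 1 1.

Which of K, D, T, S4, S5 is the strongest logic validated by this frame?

Serial (axiom D): yes — every world has a successor (e.g. a R a).
Reflexive (axiom T): yes — every world is R-related to itself.
Transitive (axiom 4): yes — every two-step R-path is closed by a direct edge.
Euclidean (axiom 5): no — c R a and c R d, but not a R d.
So F validates K, D, T, S4; S5 would additionally require R to be Euclidean. The strongest is S4.

S4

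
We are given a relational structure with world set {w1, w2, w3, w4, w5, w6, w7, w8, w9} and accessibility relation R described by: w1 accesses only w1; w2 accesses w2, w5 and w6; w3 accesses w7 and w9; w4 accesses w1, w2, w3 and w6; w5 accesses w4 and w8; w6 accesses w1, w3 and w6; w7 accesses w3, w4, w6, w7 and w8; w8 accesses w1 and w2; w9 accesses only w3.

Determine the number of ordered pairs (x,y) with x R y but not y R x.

15

Enumerating: (w2,w5), (w2,w6), (w4,w1), (w4,w2), (w4,w3), (w4,w6), (w5,w4), (w5,w8), (w6,w1), (w6,w3), (w7,w4), (w7,w6), (w7,w8), (w8,w1), (w8,w2).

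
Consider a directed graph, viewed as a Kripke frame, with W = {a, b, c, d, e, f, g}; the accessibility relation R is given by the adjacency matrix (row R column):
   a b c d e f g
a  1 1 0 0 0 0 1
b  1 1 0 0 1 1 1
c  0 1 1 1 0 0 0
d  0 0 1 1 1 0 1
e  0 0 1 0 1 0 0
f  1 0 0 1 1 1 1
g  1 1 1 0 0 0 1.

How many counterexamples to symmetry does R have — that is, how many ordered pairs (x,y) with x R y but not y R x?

11

Enumerating: (b,e), (b,f), (c,b), (d,e), (d,g), (e,c), (f,a), (f,d), (f,e), (f,g), (g,c).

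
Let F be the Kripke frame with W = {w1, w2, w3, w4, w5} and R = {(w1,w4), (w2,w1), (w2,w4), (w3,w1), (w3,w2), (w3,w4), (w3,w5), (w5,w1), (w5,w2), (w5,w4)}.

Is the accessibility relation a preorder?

Reflexive: no — w1 is not related to itself.
Transitive: yes — every two-step R-path is closed by a direct edge.
So R is not a preorder.

No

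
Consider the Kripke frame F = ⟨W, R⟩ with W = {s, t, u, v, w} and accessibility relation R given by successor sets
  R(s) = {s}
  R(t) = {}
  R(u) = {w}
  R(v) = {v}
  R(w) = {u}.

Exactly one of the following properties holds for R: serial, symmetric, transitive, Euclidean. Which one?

symmetric

Serial: no — t has no R-successor.
Symmetric: yes — every pair in R has its reverse in R.
Transitive: no — u R w and w R u, but not u R u.
Euclidean: no — u R w and u R w, but not w R w.
Only symmetric holds.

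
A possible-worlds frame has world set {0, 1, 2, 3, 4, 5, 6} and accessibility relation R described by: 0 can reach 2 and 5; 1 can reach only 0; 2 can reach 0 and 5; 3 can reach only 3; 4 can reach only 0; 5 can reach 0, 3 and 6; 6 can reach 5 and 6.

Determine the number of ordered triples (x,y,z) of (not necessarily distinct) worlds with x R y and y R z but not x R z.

Enumerating: (0,2,0), (0,5,0), (0,5,3), (0,5,6), (1,0,2), (1,0,5), (2,0,2), (2,5,3), (2,5,6), (4,0,2), (4,0,5), (5,0,2), (5,0,5), (5,6,5), (6,5,0), (6,5,3).

16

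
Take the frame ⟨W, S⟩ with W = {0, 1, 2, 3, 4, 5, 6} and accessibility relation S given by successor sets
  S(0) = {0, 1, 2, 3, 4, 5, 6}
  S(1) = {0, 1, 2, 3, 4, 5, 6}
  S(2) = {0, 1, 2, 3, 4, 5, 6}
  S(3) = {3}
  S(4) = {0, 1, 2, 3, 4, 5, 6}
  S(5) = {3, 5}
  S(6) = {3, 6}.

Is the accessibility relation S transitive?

Transitive: yes — every two-step S-path is closed by a direct edge.

Yes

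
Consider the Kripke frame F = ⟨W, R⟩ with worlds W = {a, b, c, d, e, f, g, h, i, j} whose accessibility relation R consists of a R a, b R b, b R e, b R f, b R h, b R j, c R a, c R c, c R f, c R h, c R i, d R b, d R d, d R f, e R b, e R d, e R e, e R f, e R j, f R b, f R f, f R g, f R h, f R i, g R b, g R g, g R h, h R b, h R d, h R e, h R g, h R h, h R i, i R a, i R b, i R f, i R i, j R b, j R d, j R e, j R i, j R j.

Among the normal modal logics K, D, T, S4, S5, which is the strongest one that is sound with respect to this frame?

Serial (axiom D): yes — every world has a successor (e.g. a R a).
Reflexive (axiom T): yes — every world is R-related to itself.
Transitive (axiom 4): no — b R e and e R d, but not b R d.
Euclidean (axiom 5): no — b R e and b R h, but not e R h.
So F validates K, D, T; S4 would additionally require R to be transitive. The strongest is T.

T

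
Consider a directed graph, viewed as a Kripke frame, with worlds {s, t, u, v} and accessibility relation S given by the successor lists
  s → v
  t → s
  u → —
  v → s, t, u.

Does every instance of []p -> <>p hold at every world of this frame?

No

By correspondence theory, D is valid on a frame iff S is serial.
Serial: no — u has no S-successor.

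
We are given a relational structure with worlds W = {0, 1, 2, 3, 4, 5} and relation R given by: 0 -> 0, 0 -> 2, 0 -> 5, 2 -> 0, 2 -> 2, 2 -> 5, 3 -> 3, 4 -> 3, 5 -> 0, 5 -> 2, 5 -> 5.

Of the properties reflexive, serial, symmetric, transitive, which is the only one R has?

Reflexive: no — 1 is not related to itself.
Serial: no — 1 has no R-successor.
Symmetric: no — 4 R 3 but not 3 R 4.
Transitive: yes — every two-step R-path is closed by a direct edge.
Only transitive holds.

transitive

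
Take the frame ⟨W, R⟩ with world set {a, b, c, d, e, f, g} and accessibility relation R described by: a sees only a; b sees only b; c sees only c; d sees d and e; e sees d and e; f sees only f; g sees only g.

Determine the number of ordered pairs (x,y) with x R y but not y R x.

R is symmetric; there are no such tuples.

0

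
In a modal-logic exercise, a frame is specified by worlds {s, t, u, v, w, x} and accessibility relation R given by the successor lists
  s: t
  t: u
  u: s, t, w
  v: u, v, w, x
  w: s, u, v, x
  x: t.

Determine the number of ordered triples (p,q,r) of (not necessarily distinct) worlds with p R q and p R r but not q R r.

30

Enumerating: (s,t,t), (t,u,u), (u,s,s), (u,s,w), (u,t,s), (u,t,t), (u,t,w), (u,w,t), (u,w,w), (v,u,u), (v,u,v), (v,u,x), … and 18 more.
Total: 30.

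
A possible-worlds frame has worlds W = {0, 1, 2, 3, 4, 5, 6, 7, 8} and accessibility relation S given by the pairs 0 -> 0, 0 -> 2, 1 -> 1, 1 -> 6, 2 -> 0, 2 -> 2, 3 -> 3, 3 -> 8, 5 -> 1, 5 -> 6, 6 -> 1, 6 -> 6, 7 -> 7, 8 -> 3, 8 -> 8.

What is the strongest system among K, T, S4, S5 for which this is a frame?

Reflexive (axiom T): no — 4 is not related to itself.
Transitive (axiom 4): yes — every two-step S-path is closed by a direct edge.
Euclidean (axiom 5): yes — any two successors of a common world are S-related.
So F validates K; T would additionally require S to be reflexive. The strongest is K.

K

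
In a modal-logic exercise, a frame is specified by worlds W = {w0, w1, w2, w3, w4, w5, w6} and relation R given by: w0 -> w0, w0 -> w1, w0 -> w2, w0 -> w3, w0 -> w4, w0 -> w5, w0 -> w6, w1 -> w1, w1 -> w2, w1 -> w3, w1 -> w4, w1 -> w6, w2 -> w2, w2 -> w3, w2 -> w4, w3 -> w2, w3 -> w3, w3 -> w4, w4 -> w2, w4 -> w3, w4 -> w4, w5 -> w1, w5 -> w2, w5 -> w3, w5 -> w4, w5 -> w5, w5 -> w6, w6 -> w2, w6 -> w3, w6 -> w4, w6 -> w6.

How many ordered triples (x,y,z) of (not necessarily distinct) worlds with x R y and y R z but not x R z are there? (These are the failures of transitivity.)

R is transitive; there are no such tuples.

0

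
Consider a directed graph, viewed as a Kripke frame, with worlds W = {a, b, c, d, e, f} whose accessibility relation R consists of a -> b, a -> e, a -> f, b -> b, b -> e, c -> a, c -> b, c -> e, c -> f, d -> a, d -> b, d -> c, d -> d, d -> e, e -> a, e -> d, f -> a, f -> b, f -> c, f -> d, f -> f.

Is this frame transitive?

Transitive: no — a R e and e R d, but not a R d.

No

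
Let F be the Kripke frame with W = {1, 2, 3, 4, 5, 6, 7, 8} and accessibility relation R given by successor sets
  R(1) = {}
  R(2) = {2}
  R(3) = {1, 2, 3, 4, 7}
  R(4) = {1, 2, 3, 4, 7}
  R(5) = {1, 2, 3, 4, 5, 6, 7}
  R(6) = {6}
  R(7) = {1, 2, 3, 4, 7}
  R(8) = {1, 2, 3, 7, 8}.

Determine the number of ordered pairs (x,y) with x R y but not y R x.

16

Enumerating: (3,1), (3,2), (4,1), (4,2), (5,1), (5,2), (5,3), (5,4), (5,6), (5,7), (7,1), (7,2), (8,1), (8,2), (8,3), (8,7).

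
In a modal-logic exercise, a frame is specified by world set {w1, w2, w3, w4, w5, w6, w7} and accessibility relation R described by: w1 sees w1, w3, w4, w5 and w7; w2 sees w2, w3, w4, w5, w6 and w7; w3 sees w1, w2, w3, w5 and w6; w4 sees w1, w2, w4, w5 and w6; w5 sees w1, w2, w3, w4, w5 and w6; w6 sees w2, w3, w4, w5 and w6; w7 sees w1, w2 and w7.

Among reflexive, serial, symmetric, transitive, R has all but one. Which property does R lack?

transitive

Reflexive: yes — every world is R-related to itself.
Serial: yes — every world has a successor (e.g. w1 R w1).
Symmetric: yes — every pair in R has its reverse in R.
Transitive: no — w1 R w3 and w3 R w2, but not w1 R w2.
Only transitive fails.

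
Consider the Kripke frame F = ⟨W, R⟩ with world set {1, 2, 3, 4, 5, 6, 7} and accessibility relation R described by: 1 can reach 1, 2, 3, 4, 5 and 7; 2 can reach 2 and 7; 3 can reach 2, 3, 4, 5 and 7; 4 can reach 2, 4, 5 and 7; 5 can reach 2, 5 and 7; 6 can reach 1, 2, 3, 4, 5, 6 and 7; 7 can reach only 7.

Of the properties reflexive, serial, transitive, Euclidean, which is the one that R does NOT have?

Reflexive: yes — every world is R-related to itself.
Serial: yes — every world has a successor (e.g. 1 R 1).
Transitive: yes — every two-step R-path is closed by a direct edge.
Euclidean: no — 1 R 2 and 1 R 3, but not 2 R 3.
Only Euclidean fails.

Euclidean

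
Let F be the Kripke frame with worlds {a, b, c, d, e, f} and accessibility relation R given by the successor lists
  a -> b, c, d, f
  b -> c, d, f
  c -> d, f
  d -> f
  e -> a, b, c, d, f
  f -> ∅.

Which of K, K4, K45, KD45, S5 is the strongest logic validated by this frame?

Transitive (axiom 4): yes — every two-step R-path is closed by a direct edge.
Euclidean (axiom 5): no — a R c and a R b, but not c R b.
Serial (axiom D): no — f has no R-successor.
Reflexive (axiom T): no — a is not related to itself.
So F validates K, K4; K45 would additionally require R to be Euclidean. The strongest is K4.

K4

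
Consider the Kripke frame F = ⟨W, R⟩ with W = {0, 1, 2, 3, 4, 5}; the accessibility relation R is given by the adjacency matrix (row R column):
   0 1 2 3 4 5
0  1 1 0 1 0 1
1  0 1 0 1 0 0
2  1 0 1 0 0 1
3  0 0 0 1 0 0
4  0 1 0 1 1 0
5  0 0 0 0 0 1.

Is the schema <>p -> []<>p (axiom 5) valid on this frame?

No

By correspondence theory, 5 is valid on a frame iff R is Euclidean.
Euclidean: no — 0 R 1 and 0 R 5, but not 1 R 5.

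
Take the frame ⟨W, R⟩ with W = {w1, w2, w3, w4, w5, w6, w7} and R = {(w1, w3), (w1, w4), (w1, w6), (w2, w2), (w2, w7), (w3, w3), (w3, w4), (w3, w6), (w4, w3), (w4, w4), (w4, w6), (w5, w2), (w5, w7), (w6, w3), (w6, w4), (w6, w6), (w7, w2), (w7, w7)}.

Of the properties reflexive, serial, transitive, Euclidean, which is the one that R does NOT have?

reflexive

Reflexive: no — w1 is not related to itself.
Serial: yes — every world has a successor (e.g. w1 R w3).
Transitive: yes — every two-step R-path is closed by a direct edge.
Euclidean: yes — any two successors of a common world are R-related.
Only reflexive fails.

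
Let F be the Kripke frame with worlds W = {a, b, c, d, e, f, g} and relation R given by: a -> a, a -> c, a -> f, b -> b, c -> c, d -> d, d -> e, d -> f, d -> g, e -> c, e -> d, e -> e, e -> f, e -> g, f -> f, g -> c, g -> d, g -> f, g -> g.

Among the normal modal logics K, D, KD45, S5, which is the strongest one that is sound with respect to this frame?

D

Serial (axiom D): yes — every world has a successor (e.g. a R a).
Euclidean (axiom 5): no — a R c and a R f, but not c R f.
Transitive (axiom 4): no — d R e and e R c, but not d R c.
Reflexive (axiom T): yes — every world is R-related to itself.
So F validates K, D; KD45 would additionally require R to be Euclidean and transitive. The strongest is D.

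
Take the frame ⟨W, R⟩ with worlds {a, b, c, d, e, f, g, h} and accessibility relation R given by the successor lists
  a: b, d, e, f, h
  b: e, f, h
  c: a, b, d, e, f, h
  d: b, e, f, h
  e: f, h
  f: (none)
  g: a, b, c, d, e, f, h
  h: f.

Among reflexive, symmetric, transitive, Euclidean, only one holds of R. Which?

transitive

Reflexive: no — a is not related to itself.
Symmetric: no — a R b but not b R a.
Transitive: yes — every two-step R-path is closed by a direct edge.
Euclidean: no — a R b and a R d, but not b R d.
Only transitive holds.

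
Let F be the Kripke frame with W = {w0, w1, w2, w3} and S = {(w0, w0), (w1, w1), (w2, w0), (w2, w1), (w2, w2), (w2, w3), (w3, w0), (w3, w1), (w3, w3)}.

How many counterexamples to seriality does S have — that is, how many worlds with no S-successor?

0

S is serial; there are no such worlds.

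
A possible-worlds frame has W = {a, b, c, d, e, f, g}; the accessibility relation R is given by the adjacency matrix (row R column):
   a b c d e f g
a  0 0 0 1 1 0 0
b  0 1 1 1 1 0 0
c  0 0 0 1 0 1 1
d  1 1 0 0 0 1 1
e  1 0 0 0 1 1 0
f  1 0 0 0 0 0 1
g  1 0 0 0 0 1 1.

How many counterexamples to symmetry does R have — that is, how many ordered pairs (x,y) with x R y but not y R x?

Enumerating: (b,c), (b,e), (c,d), (c,f), (c,g), (d,f), (d,g), (e,f), (f,a), (g,a).

10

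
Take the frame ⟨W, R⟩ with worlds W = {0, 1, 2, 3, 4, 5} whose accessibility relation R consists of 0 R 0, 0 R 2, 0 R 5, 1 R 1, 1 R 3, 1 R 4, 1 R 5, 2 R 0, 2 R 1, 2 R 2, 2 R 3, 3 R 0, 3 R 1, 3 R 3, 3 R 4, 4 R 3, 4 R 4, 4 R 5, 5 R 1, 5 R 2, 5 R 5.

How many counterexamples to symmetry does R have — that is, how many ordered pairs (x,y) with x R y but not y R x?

7

Enumerating: (0,5), (1,4), (2,1), (2,3), (3,0), (4,5), (5,2).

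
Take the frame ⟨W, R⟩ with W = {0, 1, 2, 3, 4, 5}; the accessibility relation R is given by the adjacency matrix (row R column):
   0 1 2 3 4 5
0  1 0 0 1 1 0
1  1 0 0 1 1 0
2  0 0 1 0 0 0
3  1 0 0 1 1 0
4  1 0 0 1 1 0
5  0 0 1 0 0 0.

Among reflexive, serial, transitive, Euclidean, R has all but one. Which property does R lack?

Reflexive: no — 1 is not related to itself.
Serial: yes — every world has a successor (e.g. 0 R 0).
Transitive: yes — every two-step R-path is closed by a direct edge.
Euclidean: yes — any two successors of a common world are R-related.
Only reflexive fails.

reflexive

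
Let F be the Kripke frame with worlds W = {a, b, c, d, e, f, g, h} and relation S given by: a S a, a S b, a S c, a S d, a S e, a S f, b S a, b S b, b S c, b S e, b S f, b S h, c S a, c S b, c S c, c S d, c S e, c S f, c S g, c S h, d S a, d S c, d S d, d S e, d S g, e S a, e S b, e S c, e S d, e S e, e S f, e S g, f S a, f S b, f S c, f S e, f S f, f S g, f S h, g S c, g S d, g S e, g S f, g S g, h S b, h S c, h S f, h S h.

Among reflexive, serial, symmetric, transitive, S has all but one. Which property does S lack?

Reflexive: yes — every world is S-related to itself.
Serial: yes — every world has a successor (e.g. a S a).
Symmetric: yes — every pair in S has its reverse in S.
Transitive: no — a S b and b S h, but not a S h.
Only transitive fails.

transitive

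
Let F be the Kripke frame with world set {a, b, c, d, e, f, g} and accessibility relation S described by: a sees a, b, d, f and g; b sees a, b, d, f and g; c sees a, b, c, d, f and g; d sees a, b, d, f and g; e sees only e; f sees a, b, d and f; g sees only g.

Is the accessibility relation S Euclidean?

Euclidean: no — a S f and a S g, but not f S g.

No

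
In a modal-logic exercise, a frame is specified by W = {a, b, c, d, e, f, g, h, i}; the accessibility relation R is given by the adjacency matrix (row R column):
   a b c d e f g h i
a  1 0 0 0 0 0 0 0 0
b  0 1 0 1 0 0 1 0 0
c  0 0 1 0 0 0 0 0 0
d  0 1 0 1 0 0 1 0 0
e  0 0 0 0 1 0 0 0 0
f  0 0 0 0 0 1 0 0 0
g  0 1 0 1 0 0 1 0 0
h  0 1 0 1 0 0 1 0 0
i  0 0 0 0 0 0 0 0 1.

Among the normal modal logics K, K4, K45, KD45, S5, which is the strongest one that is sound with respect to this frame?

Transitive (axiom 4): yes — every two-step R-path is closed by a direct edge.
Euclidean (axiom 5): yes — any two successors of a common world are R-related.
Serial (axiom D): yes — every world has a successor (e.g. a R a).
Reflexive (axiom T): no — h is not related to itself.
So F validates K, K4, K45, KD45; S5 would additionally require R to be reflexive. The strongest is KD45.

KD45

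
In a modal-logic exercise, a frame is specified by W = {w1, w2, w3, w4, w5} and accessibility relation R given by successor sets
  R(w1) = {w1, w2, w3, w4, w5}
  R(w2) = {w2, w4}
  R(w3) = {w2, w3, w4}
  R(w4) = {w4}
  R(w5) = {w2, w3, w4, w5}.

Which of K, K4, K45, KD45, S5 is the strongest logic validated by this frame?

Transitive (axiom 4): yes — every two-step R-path is closed by a direct edge.
Euclidean (axiom 5): no — w1 R w2 and w1 R w3, but not w2 R w3.
Serial (axiom D): yes — every world has a successor (e.g. w1 R w1).
Reflexive (axiom T): yes — every world is R-related to itself.
So F validates K, K4; K45 would additionally require R to be Euclidean. The strongest is K4.

K4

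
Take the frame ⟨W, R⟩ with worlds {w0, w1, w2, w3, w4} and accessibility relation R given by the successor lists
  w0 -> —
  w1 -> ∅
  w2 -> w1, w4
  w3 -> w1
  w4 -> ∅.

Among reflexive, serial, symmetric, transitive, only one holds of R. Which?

Reflexive: no — w0 is not related to itself.
Serial: no — w0 has no R-successor.
Symmetric: no — w2 R w1 but not w1 R w2.
Transitive: yes — every two-step R-path is closed by a direct edge.
Only transitive holds.

transitive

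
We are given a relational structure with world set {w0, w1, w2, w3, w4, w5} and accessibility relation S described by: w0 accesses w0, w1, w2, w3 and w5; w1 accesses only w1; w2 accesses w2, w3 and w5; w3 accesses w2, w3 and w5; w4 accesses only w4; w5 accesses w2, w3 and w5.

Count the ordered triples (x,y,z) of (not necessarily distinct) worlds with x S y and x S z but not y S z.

Enumerating: (w0,w1,w0), (w0,w1,w2), (w0,w1,w3), (w0,w1,w5), (w0,w2,w0), (w0,w2,w1), (w0,w3,w0), (w0,w3,w1), (w0,w5,w0), (w0,w5,w1).

10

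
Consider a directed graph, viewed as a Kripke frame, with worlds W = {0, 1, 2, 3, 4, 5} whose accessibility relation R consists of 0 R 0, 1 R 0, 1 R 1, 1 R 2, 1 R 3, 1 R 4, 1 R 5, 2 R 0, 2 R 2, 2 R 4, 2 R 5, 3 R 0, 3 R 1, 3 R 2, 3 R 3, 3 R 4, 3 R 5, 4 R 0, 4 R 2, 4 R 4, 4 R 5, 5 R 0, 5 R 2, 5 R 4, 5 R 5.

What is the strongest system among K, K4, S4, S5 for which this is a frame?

S4

Transitive (axiom 4): yes — every two-step R-path is closed by a direct edge.
Reflexive (axiom T): yes — every world is R-related to itself.
Euclidean (axiom 5): no — 1 R 0 and 1 R 2, but not 0 R 2.
So F validates K, K4, S4; S5 would additionally require R to be Euclidean. The strongest is S4.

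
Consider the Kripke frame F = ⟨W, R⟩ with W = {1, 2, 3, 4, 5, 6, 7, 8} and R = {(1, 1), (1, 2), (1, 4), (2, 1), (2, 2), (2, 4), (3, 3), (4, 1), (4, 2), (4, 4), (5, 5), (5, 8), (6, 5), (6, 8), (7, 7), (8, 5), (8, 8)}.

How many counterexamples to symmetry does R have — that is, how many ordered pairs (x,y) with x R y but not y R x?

Enumerating: (6,5), (6,8).

2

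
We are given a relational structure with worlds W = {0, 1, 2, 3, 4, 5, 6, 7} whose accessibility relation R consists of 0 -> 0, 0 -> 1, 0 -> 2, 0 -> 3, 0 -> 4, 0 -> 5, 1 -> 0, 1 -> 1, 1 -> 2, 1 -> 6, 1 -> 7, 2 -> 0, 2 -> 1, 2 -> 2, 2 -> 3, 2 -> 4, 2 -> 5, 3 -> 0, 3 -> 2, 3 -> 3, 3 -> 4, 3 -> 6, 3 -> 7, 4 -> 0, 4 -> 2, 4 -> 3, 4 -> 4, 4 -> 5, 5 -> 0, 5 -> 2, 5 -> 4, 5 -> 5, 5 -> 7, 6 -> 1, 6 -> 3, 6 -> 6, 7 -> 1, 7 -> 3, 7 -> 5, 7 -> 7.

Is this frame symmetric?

Symmetric: yes — every pair in R has its reverse in R.

Yes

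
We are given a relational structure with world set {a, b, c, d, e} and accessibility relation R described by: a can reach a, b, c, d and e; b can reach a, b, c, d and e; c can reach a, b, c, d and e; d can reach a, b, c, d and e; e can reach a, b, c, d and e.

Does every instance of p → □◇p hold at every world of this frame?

Yes

Axiom B corresponds to the accessibility relation being symmetric.
Symmetric: yes — every pair in R has its reverse in R.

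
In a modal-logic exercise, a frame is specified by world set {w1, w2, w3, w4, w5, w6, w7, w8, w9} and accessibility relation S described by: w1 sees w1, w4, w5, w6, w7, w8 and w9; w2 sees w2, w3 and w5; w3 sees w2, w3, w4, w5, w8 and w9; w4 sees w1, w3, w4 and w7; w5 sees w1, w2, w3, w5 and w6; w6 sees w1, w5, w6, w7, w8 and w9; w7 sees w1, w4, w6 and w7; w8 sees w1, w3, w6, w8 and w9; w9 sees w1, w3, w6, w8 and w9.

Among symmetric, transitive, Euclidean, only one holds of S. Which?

Symmetric: yes — every pair in S has its reverse in S.
Transitive: no — w1 S w4 and w4 S w3, but not w1 S w3.
Euclidean: no — w1 S w4 and w1 S w5, but not w4 S w5.
Only symmetric holds.

symmetric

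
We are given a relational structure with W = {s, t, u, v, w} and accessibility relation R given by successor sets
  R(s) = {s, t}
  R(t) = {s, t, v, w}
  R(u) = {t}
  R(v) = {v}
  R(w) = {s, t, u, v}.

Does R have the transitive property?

No

Transitive: no — s R t and t R v, but not s R v.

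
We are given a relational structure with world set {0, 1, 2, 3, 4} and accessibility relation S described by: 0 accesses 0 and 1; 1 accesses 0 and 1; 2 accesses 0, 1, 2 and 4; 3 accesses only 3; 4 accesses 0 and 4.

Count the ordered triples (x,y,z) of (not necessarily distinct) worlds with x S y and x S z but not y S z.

7

Enumerating: (2,0,2), (2,0,4), (2,1,2), (2,1,4), (2,4,1), (2,4,2), (4,0,4).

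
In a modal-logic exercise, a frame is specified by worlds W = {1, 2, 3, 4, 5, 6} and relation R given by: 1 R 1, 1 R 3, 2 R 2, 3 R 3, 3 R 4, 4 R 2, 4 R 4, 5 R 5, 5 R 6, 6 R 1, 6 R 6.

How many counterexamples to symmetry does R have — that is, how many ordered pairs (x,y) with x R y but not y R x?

Enumerating: (1,3), (3,4), (4,2), (5,6), (6,1).

5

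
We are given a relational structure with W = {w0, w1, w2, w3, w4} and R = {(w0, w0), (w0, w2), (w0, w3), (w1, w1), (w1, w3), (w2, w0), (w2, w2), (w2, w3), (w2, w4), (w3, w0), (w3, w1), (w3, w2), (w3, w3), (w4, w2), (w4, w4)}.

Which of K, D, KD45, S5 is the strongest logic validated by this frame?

Serial (axiom D): yes — every world has a successor (e.g. w0 R w0).
Euclidean (axiom 5): no — w2 R w0 and w2 R w4, but not w0 R w4.
Transitive (axiom 4): no — w0 R w2 and w2 R w4, but not w0 R w4.
Reflexive (axiom T): yes — every world is R-related to itself.
So F validates K, D; KD45 would additionally require R to be Euclidean and transitive. The strongest is D.

D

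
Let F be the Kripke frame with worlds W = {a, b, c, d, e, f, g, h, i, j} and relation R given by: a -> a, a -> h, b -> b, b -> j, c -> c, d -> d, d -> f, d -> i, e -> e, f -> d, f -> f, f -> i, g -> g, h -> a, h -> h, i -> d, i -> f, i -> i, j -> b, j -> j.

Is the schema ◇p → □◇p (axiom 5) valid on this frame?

Axiom 5 corresponds to the accessibility relation being Euclidean.
Euclidean: yes — any two successors of a common world are R-related.

Yes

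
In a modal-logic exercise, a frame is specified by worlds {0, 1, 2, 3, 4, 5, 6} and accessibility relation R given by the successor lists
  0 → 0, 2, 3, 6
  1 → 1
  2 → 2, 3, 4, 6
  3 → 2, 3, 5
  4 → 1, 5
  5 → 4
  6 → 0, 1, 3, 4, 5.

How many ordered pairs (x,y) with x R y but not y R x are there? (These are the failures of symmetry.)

Enumerating: (0,2), (0,3), (2,4), (2,6), (3,5), (4,1), (6,1), (6,3), (6,4), (6,5).

10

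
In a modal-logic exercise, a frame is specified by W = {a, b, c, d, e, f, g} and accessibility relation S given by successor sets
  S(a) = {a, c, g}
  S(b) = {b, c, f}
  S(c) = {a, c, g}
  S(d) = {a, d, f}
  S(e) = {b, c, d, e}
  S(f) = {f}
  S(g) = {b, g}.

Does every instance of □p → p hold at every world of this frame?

Yes

The schema T characterises exactly the reflexive frames.
Reflexive: yes — every world is S-related to itself.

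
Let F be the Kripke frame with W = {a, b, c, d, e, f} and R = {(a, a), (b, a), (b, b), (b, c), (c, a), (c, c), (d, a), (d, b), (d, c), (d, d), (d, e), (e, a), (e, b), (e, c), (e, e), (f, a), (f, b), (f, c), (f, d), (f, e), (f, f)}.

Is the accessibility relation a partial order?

Yes

Reflexive: yes — every world is R-related to itself.
Transitive: yes — every two-step R-path is closed by a direct edge.
Antisymmetric: yes — no distinct pair is related both ways.
So R is a partial order.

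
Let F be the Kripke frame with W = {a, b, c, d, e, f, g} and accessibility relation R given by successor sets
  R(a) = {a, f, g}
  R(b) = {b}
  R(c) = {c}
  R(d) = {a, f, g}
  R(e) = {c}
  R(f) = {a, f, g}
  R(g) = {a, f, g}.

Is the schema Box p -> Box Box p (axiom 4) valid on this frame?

The schema 4 characterises exactly the transitive frames.
Transitive: yes — every two-step R-path is closed by a direct edge.

Yes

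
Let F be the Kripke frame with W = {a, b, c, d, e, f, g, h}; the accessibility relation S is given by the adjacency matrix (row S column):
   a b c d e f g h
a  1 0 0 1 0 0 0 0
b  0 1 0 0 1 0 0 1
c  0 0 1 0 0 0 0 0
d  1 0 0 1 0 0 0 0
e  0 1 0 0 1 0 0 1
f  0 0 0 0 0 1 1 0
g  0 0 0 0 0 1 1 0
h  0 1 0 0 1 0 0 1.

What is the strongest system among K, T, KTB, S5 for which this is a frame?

S5

Reflexive (axiom T): yes — every world is S-related to itself.
Symmetric (axiom B): yes — every pair in S has its reverse in S.
Euclidean (axiom 5): yes — any two successors of a common world are S-related.
So F validates K, T, KTB, S5. The strongest is S5.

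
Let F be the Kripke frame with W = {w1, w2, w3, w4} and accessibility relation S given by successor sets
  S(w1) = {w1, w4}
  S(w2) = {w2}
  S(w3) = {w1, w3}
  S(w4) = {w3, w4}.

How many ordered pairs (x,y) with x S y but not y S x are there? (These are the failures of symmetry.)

3

Enumerating: (w1,w4), (w3,w1), (w4,w3).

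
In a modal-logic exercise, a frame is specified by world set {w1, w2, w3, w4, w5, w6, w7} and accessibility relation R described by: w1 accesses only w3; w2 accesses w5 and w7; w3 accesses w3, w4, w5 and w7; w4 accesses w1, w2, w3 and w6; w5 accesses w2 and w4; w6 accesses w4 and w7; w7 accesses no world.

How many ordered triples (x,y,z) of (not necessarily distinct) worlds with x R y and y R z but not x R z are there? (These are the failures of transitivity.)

25

Enumerating: (w1,w3,w4), (w1,w3,w5), (w1,w3,w7), (w2,w5,w2), (w2,w5,w4), (w3,w4,w1), (w3,w4,w2), (w3,w4,w6), (w3,w5,w2), (w4,w2,w5), (w4,w2,w7), (w4,w3,w4), … and 13 more.
Total: 25.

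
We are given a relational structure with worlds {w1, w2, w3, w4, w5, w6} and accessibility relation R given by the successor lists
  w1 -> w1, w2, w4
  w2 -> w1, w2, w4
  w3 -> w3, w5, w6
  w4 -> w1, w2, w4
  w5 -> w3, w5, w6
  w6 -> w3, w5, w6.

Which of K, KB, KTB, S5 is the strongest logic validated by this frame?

S5

Symmetric (axiom B): yes — every pair in R has its reverse in R.
Reflexive (axiom T): yes — every world is R-related to itself.
Euclidean (axiom 5): yes — any two successors of a common world are R-related.
So F validates K, KB, KTB, S5. The strongest is S5.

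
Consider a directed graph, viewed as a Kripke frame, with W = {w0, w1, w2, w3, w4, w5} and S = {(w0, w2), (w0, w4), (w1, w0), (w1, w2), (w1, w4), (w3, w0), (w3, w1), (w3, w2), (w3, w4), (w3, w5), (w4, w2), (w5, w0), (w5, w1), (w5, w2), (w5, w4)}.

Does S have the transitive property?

Yes

Transitive: yes — every two-step S-path is closed by a direct edge.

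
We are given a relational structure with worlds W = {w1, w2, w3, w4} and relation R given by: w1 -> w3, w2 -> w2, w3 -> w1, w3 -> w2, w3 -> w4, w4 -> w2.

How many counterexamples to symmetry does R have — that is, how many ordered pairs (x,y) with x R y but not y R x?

3

Enumerating: (w3,w2), (w3,w4), (w4,w2).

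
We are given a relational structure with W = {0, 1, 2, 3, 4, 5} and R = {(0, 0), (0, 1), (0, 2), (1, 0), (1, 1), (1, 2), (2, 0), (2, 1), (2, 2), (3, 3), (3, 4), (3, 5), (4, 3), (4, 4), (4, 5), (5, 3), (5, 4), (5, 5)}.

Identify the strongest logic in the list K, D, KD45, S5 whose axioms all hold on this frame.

Serial (axiom D): yes — every world has a successor (e.g. 0 R 0).
Euclidean (axiom 5): yes — any two successors of a common world are R-related.
Transitive (axiom 4): yes — every two-step R-path is closed by a direct edge.
Reflexive (axiom T): yes — every world is R-related to itself.
So F validates K, D, KD45, S5. The strongest is S5.

S5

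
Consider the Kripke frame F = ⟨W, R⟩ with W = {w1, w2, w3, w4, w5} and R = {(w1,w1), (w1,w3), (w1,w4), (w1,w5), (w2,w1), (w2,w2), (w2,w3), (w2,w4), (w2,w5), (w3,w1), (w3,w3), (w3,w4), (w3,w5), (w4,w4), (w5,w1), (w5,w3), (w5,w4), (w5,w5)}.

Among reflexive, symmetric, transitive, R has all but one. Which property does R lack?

symmetric

Reflexive: yes — every world is R-related to itself.
Symmetric: no — w1 R w4 but not w4 R w1.
Transitive: yes — every two-step R-path is closed by a direct edge.
Only symmetric fails.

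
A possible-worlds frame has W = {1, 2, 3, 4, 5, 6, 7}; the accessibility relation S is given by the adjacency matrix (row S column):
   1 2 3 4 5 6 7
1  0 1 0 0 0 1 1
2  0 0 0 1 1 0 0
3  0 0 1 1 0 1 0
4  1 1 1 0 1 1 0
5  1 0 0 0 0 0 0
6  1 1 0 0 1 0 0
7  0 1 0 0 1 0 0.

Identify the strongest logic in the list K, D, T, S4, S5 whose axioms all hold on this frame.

D

Serial (axiom D): yes — every world has a successor (e.g. 1 S 2).
Reflexive (axiom T): no — 1 is not related to itself.
Transitive (axiom 4): no — 1 S 2 and 2 S 4, but not 1 S 4.
Euclidean (axiom 5): no — 1 S 2 and 1 S 6, but not 2 S 6.
So F validates K, D; T would additionally require S to be reflexive. The strongest is D.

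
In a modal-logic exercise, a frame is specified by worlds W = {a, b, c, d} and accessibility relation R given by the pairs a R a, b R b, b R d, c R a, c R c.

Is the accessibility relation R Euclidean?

No

Euclidean: no — b R d and b R b, but not d R b.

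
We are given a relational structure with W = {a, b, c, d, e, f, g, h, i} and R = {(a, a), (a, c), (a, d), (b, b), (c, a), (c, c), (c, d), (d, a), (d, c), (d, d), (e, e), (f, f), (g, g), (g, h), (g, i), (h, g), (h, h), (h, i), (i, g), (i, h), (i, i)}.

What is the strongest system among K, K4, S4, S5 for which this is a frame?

S5

Transitive (axiom 4): yes — every two-step R-path is closed by a direct edge.
Reflexive (axiom T): yes — every world is R-related to itself.
Euclidean (axiom 5): yes — any two successors of a common world are R-related.
So F validates K, K4, S4, S5. The strongest is S5.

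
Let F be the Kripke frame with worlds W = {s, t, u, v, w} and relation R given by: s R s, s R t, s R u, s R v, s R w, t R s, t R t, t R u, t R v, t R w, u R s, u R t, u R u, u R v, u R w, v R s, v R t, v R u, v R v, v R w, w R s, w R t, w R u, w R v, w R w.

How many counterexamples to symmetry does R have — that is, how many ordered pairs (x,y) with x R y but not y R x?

0

R is symmetric; there are no such tuples.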